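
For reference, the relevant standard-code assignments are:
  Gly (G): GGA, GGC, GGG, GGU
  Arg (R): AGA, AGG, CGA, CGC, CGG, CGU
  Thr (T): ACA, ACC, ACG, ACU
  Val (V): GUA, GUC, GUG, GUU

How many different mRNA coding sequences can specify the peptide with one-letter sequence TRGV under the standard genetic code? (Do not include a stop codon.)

384

Thr: 4 codons.
Arg: 6 codons.
Gly: 4 codons.
Val: 4 codons.
4 × 6 × 4 × 4 = 384.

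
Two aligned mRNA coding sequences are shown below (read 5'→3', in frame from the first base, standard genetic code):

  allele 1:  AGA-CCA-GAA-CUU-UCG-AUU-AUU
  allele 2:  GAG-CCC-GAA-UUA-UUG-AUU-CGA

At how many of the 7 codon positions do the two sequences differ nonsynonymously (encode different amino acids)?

3

Codon 1: AGA Arg / GAG Glu — nonsynonymous.
Codon 2: CCA Pro / CCC Pro — synonymous.
Codon 3: GAA Glu / GAA Glu — identical.
Codon 4: CUU Leu / UUA Leu — synonymous.
Codon 5: UCG Ser / UUG Leu — nonsynonymous.
Codon 6: AUU Ile / AUU Ile — identical.
Codon 7: AUU Ile / CGA Arg — nonsynonymous.
Nonsynonymous differences: 3.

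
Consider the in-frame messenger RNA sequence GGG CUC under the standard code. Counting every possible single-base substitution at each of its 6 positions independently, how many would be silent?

Codon 1 (GGG, Gly): 3 synonymous substitutions.
Codon 2 (CUC, Leu): 3 synonymous substitutions.
Total: 3 + 3 = 6.

6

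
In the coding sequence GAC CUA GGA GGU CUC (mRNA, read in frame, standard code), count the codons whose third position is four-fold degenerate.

Codon 1 GAC (Asp): third position 2-fold.
Codon 2 CUA (Leu): third position 4-fold.
Codon 3 GGA (Gly): third position 4-fold.
Codon 4 GGU (Gly): third position 4-fold.
Codon 5 CUC (Leu): third position 4-fold.
Four-fold degenerate third positions: 4.

4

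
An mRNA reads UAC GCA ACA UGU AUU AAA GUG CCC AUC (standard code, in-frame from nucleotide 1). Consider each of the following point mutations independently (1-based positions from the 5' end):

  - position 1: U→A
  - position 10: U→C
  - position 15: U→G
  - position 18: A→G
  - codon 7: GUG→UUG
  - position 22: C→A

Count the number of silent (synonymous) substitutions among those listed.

1

Codon 1: UAC (Tyr) → AAC (Asn) — missense.
Codon 4: UGU (Cys) → CGU (Arg) — missense.
Codon 5: AUU (Ile) → AUG (Met) — missense.
Codon 6: AAA (Lys) → AAG (Lys) — synonymous.
Codon 7: GUG (Val) → UUG (Leu) — missense.
Codon 8: CCC (Pro) → ACC (Thr) — missense.
Synonymous: 1 of 6.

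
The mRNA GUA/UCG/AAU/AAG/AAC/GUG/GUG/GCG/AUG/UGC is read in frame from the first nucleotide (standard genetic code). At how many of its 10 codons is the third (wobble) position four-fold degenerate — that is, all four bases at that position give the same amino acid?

5

Codon 1 GUA (Val): third position 4-fold.
Codon 2 UCG (Ser): third position 4-fold.
Codon 3 AAU (Asn): third position 2-fold.
Codon 4 AAG (Lys): third position 2-fold.
Codon 5 AAC (Asn): third position 2-fold.
Codon 6 GUG (Val): third position 4-fold.
Codon 7 GUG (Val): third position 4-fold.
Codon 8 GCG (Ala): third position 4-fold.
Codon 9 AUG (Met): third position 1-fold.
Codon 10 UGC (Cys): third position 2-fold.
Four-fold degenerate third positions: 5.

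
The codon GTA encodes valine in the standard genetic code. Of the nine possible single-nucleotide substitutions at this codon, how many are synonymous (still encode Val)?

3

Position 1: none → 0 synonymous.
Position 2: none → 0 synonymous.
Position 3: GTT, GTC, GTG → 3 synonymous.
Total: 0 + 0 + 3 = 3.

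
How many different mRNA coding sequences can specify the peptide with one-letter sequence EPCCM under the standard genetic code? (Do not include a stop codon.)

Glu: 2 codons.
Pro: 4 codons.
Cys: 2 codons.
Cys: 2 codons.
Met: 1 codon.
2 × 4 × 2 × 2 × 1 = 32.

32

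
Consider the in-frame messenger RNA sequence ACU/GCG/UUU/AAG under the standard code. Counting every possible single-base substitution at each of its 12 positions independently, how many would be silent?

8

Codon 1 (ACU, Thr): 3 synonymous substitutions.
Codon 2 (GCG, Ala): 3 synonymous substitutions.
Codon 3 (UUU, Phe): 1 synonymous substitution.
Codon 4 (AAG, Lys): 1 synonymous substitution.
Total: 3 + 3 + 1 + 1 = 8.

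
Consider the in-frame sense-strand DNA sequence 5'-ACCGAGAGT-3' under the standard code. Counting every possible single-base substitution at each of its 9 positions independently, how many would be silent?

5

Codon 1 (ACC, Thr): 3 synonymous substitutions.
Codon 2 (GAG, Glu): 1 synonymous substitution.
Codon 3 (AGT, Ser): 1 synonymous substitution.
Total: 3 + 1 + 1 = 5.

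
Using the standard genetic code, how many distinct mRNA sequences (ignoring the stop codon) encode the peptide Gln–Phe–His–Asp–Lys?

32

Gln: 2 codons.
Phe: 2 codons.
His: 2 codons.
Asp: 2 codons.
Lys: 2 codons.
2 × 2 × 2 × 2 × 2 = 32.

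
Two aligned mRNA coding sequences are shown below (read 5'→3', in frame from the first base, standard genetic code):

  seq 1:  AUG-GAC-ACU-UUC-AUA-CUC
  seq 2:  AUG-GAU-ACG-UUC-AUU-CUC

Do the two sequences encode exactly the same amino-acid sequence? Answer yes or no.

Codon 1: AUG Met / AUG Met — identical.
Codon 2: GAC Asp / GAU Asp — synonymous.
Codon 3: ACU Thr / ACG Thr — synonymous.
Codon 4: UUC Phe / UUC Phe — identical.
Codon 5: AUA Ile / AUU Ile — synonymous.
Codon 6: CUC Leu / CUC Leu — identical.
Nonsynonymous differences: 0 → same protein.

yes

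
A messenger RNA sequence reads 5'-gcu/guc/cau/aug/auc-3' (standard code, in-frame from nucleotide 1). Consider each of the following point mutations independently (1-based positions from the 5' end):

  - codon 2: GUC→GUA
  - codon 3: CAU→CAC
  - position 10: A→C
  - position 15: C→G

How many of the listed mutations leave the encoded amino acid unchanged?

Codon 2: GUC (Val) → GUA (Val) — synonymous.
Codon 3: CAU (His) → CAC (His) — synonymous.
Codon 4: AUG (Met) → CUG (Leu) — missense.
Codon 5: AUC (Ile) → AUG (Met) — missense.
Synonymous: 2 of 4.

2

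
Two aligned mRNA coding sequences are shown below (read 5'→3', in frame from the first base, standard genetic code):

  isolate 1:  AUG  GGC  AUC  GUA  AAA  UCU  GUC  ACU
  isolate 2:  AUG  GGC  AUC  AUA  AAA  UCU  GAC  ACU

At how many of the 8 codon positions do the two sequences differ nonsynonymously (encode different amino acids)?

2

Codon 1: AUG Met / AUG Met — identical.
Codon 2: GGC Gly / GGC Gly — identical.
Codon 3: AUC Ile / AUC Ile — identical.
Codon 4: GUA Val / AUA Ile — nonsynonymous.
Codon 5: AAA Lys / AAA Lys — identical.
Codon 6: UCU Ser / UCU Ser — identical.
Codon 7: GUC Val / GAC Asp — nonsynonymous.
Codon 8: ACU Thr / ACU Thr — identical.
Nonsynonymous differences: 2.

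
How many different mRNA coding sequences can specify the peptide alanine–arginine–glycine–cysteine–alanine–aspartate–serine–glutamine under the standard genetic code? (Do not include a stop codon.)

18432

Ala: 4 codons.
Arg: 6 codons.
Gly: 4 codons.
Cys: 2 codons.
Ala: 4 codons.
Asp: 2 codons.
Ser: 6 codons.
Gln: 2 codons.
4 × 6 × 4 × 2 × 4 × 2 × 6 × 2 = 18432.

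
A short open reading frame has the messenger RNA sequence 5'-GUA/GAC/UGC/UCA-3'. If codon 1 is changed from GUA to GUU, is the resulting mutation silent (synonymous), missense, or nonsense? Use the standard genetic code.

Position 3 falls in codon 1: GUA → Val.
After the substitution the codon is GUU → Val.
Both encode Val, so the change is synonymous.

silent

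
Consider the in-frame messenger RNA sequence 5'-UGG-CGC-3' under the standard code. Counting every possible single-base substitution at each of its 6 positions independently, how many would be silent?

Codon 1 (UGG, Trp): 0 synonymous substitutions.
Codon 2 (CGC, Arg): 3 synonymous substitutions.
Total: 0 + 3 = 3.

3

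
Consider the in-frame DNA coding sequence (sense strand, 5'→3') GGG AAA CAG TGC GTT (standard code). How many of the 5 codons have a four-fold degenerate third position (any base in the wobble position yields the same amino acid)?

Codon 1 GGG (Gly): third position 4-fold.
Codon 2 AAA (Lys): third position 2-fold.
Codon 3 CAG (Gln): third position 2-fold.
Codon 4 TGC (Cys): third position 2-fold.
Codon 5 GTT (Val): third position 4-fold.
Four-fold degenerate third positions: 2.

2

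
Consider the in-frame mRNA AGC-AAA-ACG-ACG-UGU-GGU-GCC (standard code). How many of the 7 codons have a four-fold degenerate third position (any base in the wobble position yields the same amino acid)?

4

Codon 1 AGC (Ser): third position 2-fold.
Codon 2 AAA (Lys): third position 2-fold.
Codon 3 ACG (Thr): third position 4-fold.
Codon 4 ACG (Thr): third position 4-fold.
Codon 5 UGU (Cys): third position 2-fold.
Codon 6 GGU (Gly): third position 4-fold.
Codon 7 GCC (Ala): third position 4-fold.
Four-fold degenerate third positions: 4.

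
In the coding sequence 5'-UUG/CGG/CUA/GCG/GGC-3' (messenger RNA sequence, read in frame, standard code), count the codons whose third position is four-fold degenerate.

Codon 1 UUG (Leu): third position 2-fold.
Codon 2 CGG (Arg): third position 4-fold.
Codon 3 CUA (Leu): third position 4-fold.
Codon 4 GCG (Ala): third position 4-fold.
Codon 5 GGC (Gly): third position 4-fold.
Four-fold degenerate third positions: 4.

4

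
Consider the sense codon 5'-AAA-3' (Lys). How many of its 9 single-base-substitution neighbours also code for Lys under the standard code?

1

Position 1: none → 0 synonymous.
Position 2: none → 0 synonymous.
Position 3: AAG → 1 synonymous.
Total: 0 + 0 + 1 = 1.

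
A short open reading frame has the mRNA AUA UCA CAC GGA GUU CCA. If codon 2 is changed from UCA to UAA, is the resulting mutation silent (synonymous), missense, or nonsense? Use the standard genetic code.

Position 5 falls in codon 2: UCA → Ser.
After the substitution the codon is UAA → Stop.
The new codon is a stop codon, so this is a nonsense mutation.

nonsense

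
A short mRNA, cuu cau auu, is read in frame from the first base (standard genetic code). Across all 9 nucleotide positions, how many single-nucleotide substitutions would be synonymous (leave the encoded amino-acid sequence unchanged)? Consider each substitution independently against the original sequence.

6

Codon 1 (CUU, Leu): 3 synonymous substitutions.
Codon 2 (CAU, His): 1 synonymous substitution.
Codon 3 (AUU, Ile): 2 synonymous substitutions.
Total: 3 + 1 + 2 = 6.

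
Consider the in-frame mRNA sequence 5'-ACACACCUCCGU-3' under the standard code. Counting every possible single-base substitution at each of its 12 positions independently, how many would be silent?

Codon 1 (ACA, Thr): 3 synonymous substitutions.
Codon 2 (CAC, His): 1 synonymous substitution.
Codon 3 (CUC, Leu): 3 synonymous substitutions.
Codon 4 (CGU, Arg): 3 synonymous substitutions.
Total: 3 + 1 + 3 + 3 = 10.

10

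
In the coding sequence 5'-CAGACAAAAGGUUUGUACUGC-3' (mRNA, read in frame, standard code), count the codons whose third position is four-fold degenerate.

2

Codon 1 CAG (Gln): third position 2-fold.
Codon 2 ACA (Thr): third position 4-fold.
Codon 3 AAA (Lys): third position 2-fold.
Codon 4 GGU (Gly): third position 4-fold.
Codon 5 UUG (Leu): third position 2-fold.
Codon 6 UAC (Tyr): third position 2-fold.
Codon 7 UGC (Cys): third position 2-fold.
Four-fold degenerate third positions: 2.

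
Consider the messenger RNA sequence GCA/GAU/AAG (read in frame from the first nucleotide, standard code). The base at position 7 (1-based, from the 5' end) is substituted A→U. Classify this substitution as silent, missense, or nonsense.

nonsense

Position 7 falls in codon 3: AAG → Lys.
After the substitution the codon is UAG → Stop.
The new codon is a stop codon, so this is a nonsense mutation.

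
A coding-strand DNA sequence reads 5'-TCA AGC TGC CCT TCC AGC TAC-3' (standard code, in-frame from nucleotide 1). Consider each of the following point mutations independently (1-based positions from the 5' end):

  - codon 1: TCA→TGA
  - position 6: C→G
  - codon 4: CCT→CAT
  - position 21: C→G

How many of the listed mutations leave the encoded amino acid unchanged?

Codon 1: TCA (Ser) → TGA (Stop) — nonsense.
Codon 2: AGC (Ser) → AGG (Arg) — missense.
Codon 4: CCT (Pro) → CAT (His) — missense.
Codon 7: TAC (Tyr) → TAG (Stop) — nonsense.
Synonymous: 0 of 4.

0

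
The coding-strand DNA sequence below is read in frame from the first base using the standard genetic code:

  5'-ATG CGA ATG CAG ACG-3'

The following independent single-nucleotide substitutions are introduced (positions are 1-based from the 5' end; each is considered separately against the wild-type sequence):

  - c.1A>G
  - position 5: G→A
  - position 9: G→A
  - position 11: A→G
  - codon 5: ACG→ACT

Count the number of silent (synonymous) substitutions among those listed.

Codon 1: ATG (Met) → GTG (Val) — missense.
Codon 2: CGA (Arg) → CAA (Gln) — missense.
Codon 3: ATG (Met) → ATA (Ile) — missense.
Codon 4: CAG (Gln) → CGG (Arg) — missense.
Codon 5: ACG (Thr) → ACT (Thr) — synonymous.
Synonymous: 1 of 5.

1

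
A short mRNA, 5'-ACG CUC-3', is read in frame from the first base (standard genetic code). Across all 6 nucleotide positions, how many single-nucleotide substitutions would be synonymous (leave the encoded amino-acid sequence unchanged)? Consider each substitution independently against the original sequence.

Codon 1 (ACG, Thr): 3 synonymous substitutions.
Codon 2 (CUC, Leu): 3 synonymous substitutions.
Total: 3 + 3 = 6.

6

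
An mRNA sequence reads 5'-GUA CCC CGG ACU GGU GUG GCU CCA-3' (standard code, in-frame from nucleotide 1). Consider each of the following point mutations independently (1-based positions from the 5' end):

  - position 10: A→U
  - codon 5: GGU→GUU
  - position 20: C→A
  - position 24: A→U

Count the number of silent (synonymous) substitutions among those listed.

1

Codon 4: ACU (Thr) → UCU (Ser) — missense.
Codon 5: GGU (Gly) → GUU (Val) — missense.
Codon 7: GCU (Ala) → GAU (Asp) — missense.
Codon 8: CCA (Pro) → CCU (Pro) — synonymous.
Synonymous: 1 of 4.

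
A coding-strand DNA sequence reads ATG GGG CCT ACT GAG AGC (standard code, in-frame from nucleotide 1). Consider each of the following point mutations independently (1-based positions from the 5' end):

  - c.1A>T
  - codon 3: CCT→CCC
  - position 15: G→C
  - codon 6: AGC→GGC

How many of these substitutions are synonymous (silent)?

Codon 1: ATG (Met) → TTG (Leu) — missense.
Codon 3: CCT (Pro) → CCC (Pro) — synonymous.
Codon 5: GAG (Glu) → GAC (Asp) — missense.
Codon 6: AGC (Ser) → GGC (Gly) — missense.
Synonymous: 1 of 4.

1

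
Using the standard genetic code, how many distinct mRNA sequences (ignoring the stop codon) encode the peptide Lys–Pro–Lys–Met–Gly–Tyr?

128

Lys: 2 codons.
Pro: 4 codons.
Lys: 2 codons.
Met: 1 codon.
Gly: 4 codons.
Tyr: 2 codons.
2 × 4 × 2 × 1 × 4 × 2 = 128.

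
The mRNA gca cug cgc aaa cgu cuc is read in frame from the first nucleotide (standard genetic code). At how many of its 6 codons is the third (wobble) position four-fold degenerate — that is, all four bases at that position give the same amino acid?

5

Codon 1 GCA (Ala): third position 4-fold.
Codon 2 CUG (Leu): third position 4-fold.
Codon 3 CGC (Arg): third position 4-fold.
Codon 4 AAA (Lys): third position 2-fold.
Codon 5 CGU (Arg): third position 4-fold.
Codon 6 CUC (Leu): third position 4-fold.
Four-fold degenerate third positions: 5.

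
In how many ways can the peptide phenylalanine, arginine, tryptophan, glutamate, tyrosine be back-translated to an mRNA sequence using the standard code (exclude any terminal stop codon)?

48

Phe: 2 codons.
Arg: 6 codons.
Trp: 1 codon.
Glu: 2 codons.
Tyr: 2 codons.
2 × 6 × 1 × 2 × 2 = 48.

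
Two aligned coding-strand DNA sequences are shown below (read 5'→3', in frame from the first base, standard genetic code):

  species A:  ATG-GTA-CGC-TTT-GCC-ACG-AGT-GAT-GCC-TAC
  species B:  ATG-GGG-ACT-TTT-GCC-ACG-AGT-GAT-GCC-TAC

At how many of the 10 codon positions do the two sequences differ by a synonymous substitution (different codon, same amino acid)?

0

Codon 1: ATG Met / ATG Met — identical.
Codon 2: GTA Val / GGG Gly — nonsynonymous.
Codon 3: CGC Arg / ACT Thr — nonsynonymous.
Codon 4: TTT Phe / TTT Phe — identical.
Codon 5: GCC Ala / GCC Ala — identical.
Codon 6: ACG Thr / ACG Thr — identical.
Codon 7: AGT Ser / AGT Ser — identical.
Codon 8: GAT Asp / GAT Asp — identical.
Codon 9: GCC Ala / GCC Ala — identical.
Codon 10: TAC Tyr / TAC Tyr — identical.
Synonymous differences: 0.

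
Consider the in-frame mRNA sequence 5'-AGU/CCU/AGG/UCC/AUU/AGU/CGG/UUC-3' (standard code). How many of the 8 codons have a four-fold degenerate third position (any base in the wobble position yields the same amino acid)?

Codon 1 AGU (Ser): third position 2-fold.
Codon 2 CCU (Pro): third position 4-fold.
Codon 3 AGG (Arg): third position 2-fold.
Codon 4 UCC (Ser): third position 4-fold.
Codon 5 AUU (Ile): third position 3-fold.
Codon 6 AGU (Ser): third position 2-fold.
Codon 7 CGG (Arg): third position 4-fold.
Codon 8 UUC (Phe): third position 2-fold.
Four-fold degenerate third positions: 3.

3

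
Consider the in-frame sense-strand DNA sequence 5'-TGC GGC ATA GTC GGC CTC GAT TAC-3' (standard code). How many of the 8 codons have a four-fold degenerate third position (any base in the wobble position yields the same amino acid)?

Codon 1 TGC (Cys): third position 2-fold.
Codon 2 GGC (Gly): third position 4-fold.
Codon 3 ATA (Ile): third position 3-fold.
Codon 4 GTC (Val): third position 4-fold.
Codon 5 GGC (Gly): third position 4-fold.
Codon 6 CTC (Leu): third position 4-fold.
Codon 7 GAT (Asp): third position 2-fold.
Codon 8 TAC (Tyr): third position 2-fold.
Four-fold degenerate third positions: 4.

4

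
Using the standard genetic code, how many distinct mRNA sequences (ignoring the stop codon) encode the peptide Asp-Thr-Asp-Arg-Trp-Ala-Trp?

384

Asp: 2 codons.
Thr: 4 codons.
Asp: 2 codons.
Arg: 6 codons.
Trp: 1 codon.
Ala: 4 codons.
Trp: 1 codon.
2 × 4 × 2 × 6 × 1 × 4 × 1 = 384.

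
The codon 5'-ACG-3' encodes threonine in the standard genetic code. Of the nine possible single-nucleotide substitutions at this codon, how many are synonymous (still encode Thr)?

3

Position 1: none → 0 synonymous.
Position 2: none → 0 synonymous.
Position 3: ACT, ACC, ACA → 3 synonymous.
Total: 0 + 0 + 3 = 3.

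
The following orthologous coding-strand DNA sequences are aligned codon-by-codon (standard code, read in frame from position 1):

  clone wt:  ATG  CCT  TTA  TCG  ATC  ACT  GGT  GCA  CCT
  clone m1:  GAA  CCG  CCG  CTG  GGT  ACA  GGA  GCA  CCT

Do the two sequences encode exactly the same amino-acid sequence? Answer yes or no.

Codon 1: ATG Met / GAA Glu — nonsynonymous.
Codon 2: CCT Pro / CCG Pro — synonymous.
Codon 3: TTA Leu / CCG Pro — nonsynonymous.
Codon 4: TCG Ser / CTG Leu — nonsynonymous.
Codon 5: ATC Ile / GGT Gly — nonsynonymous.
Codon 6: ACT Thr / ACA Thr — synonymous.
Codon 7: GGT Gly / GGA Gly — synonymous.
Codon 8: GCA Ala / GCA Ala — identical.
Codon 9: CCT Pro / CCT Pro — identical.
Nonsynonymous differences: 4 → different protein.

no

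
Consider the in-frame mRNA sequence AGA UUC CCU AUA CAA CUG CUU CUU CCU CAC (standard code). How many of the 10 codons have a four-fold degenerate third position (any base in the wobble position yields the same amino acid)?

Codon 1 AGA (Arg): third position 2-fold.
Codon 2 UUC (Phe): third position 2-fold.
Codon 3 CCU (Pro): third position 4-fold.
Codon 4 AUA (Ile): third position 3-fold.
Codon 5 CAA (Gln): third position 2-fold.
Codon 6 CUG (Leu): third position 4-fold.
Codon 7 CUU (Leu): third position 4-fold.
Codon 8 CUU (Leu): third position 4-fold.
Codon 9 CCU (Pro): third position 4-fold.
Codon 10 CAC (His): third position 2-fold.
Four-fold degenerate third positions: 5.

5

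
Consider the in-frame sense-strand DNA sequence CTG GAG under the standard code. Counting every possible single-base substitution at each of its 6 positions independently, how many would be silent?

Codon 1 (CTG, Leu): 4 synonymous substitutions.
Codon 2 (GAG, Glu): 1 synonymous substitution.
Total: 4 + 1 = 5.

5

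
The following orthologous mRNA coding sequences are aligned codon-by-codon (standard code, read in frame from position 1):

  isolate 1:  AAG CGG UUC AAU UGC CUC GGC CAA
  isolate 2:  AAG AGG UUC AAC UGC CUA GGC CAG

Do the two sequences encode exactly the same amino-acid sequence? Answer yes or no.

yes

Codon 1: AAG Lys / AAG Lys — identical.
Codon 2: CGG Arg / AGG Arg — synonymous.
Codon 3: UUC Phe / UUC Phe — identical.
Codon 4: AAU Asn / AAC Asn — synonymous.
Codon 5: UGC Cys / UGC Cys — identical.
Codon 6: CUC Leu / CUA Leu — synonymous.
Codon 7: GGC Gly / GGC Gly — identical.
Codon 8: CAA Gln / CAG Gln — synonymous.
Nonsynonymous differences: 0 → same protein.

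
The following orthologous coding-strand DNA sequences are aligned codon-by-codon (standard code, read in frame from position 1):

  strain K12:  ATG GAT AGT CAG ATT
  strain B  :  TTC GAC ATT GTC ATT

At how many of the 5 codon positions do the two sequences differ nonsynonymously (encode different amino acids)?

Codon 1: ATG Met / TTC Phe — nonsynonymous.
Codon 2: GAT Asp / GAC Asp — synonymous.
Codon 3: AGT Ser / ATT Ile — nonsynonymous.
Codon 4: CAG Gln / GTC Val — nonsynonymous.
Codon 5: ATT Ile / ATT Ile — identical.
Nonsynonymous differences: 3.

3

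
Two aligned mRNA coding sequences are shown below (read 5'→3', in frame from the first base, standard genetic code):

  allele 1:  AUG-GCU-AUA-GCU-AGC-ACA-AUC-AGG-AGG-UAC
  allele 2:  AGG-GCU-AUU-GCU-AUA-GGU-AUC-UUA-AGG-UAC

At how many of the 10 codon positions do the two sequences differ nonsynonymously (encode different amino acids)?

4

Codon 1: AUG Met / AGG Arg — nonsynonymous.
Codon 2: GCU Ala / GCU Ala — identical.
Codon 3: AUA Ile / AUU Ile — synonymous.
Codon 4: GCU Ala / GCU Ala — identical.
Codon 5: AGC Ser / AUA Ile — nonsynonymous.
Codon 6: ACA Thr / GGU Gly — nonsynonymous.
Codon 7: AUC Ile / AUC Ile — identical.
Codon 8: AGG Arg / UUA Leu — nonsynonymous.
Codon 9: AGG Arg / AGG Arg — identical.
Codon 10: UAC Tyr / UAC Tyr — identical.
Nonsynonymous differences: 4.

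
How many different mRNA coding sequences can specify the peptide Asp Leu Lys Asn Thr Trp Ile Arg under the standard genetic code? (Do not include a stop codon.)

Asp: 2 codons.
Leu: 6 codons.
Lys: 2 codons.
Asn: 2 codons.
Thr: 4 codons.
Trp: 1 codon.
Ile: 3 codons.
Arg: 6 codons.
2 × 6 × 2 × 2 × 4 × 1 × 3 × 6 = 3456.

3456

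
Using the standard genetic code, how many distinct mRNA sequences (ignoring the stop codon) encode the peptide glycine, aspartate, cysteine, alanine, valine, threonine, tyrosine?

Gly: 4 codons.
Asp: 2 codons.
Cys: 2 codons.
Ala: 4 codons.
Val: 4 codons.
Thr: 4 codons.
Tyr: 2 codons.
4 × 2 × 2 × 4 × 4 × 4 × 2 = 2048.

2048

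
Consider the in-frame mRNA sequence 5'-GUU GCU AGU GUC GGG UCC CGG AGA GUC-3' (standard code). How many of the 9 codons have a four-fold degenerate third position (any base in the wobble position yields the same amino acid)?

Codon 1 GUU (Val): third position 4-fold.
Codon 2 GCU (Ala): third position 4-fold.
Codon 3 AGU (Ser): third position 2-fold.
Codon 4 GUC (Val): third position 4-fold.
Codon 5 GGG (Gly): third position 4-fold.
Codon 6 UCC (Ser): third position 4-fold.
Codon 7 CGG (Arg): third position 4-fold.
Codon 8 AGA (Arg): third position 2-fold.
Codon 9 GUC (Val): third position 4-fold.
Four-fold degenerate third positions: 7.

7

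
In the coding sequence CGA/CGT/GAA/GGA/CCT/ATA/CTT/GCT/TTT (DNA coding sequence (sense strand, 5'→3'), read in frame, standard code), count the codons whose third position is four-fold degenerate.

Codon 1 CGA (Arg): third position 4-fold.
Codon 2 CGT (Arg): third position 4-fold.
Codon 3 GAA (Glu): third position 2-fold.
Codon 4 GGA (Gly): third position 4-fold.
Codon 5 CCT (Pro): third position 4-fold.
Codon 6 ATA (Ile): third position 3-fold.
Codon 7 CTT (Leu): third position 4-fold.
Codon 8 GCT (Ala): third position 4-fold.
Codon 9 TTT (Phe): third position 2-fold.
Four-fold degenerate third positions: 6.

6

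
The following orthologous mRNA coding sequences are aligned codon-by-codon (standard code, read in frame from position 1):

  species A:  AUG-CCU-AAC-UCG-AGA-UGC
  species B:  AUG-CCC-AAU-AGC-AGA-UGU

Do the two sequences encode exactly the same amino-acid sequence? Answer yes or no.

yes

Codon 1: AUG Met / AUG Met — identical.
Codon 2: CCU Pro / CCC Pro — synonymous.
Codon 3: AAC Asn / AAU Asn — synonymous.
Codon 4: UCG Ser / AGC Ser — synonymous.
Codon 5: AGA Arg / AGA Arg — identical.
Codon 6: UGC Cys / UGU Cys — synonymous.
Nonsynonymous differences: 0 → same protein.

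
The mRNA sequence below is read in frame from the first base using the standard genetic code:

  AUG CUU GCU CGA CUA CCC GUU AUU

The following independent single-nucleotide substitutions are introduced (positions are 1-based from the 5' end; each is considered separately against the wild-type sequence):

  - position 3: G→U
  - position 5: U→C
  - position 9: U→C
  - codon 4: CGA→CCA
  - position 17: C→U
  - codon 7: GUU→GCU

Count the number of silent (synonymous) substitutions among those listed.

Codon 1: AUG (Met) → AUU (Ile) — missense.
Codon 2: CUU (Leu) → CCU (Pro) — missense.
Codon 3: GCU (Ala) → GCC (Ala) — synonymous.
Codon 4: CGA (Arg) → CCA (Pro) — missense.
Codon 6: CCC (Pro) → CUC (Leu) — missense.
Codon 7: GUU (Val) → GCU (Ala) — missense.
Synonymous: 1 of 6.

1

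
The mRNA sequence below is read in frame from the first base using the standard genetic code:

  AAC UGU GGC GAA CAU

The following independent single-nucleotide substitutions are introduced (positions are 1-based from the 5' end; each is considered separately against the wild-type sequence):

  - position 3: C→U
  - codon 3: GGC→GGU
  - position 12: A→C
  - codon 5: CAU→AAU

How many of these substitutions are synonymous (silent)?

Codon 1: AAC (Asn) → AAU (Asn) — synonymous.
Codon 3: GGC (Gly) → GGU (Gly) — synonymous.
Codon 4: GAA (Glu) → GAC (Asp) — missense.
Codon 5: CAU (His) → AAU (Asn) — missense.
Synonymous: 2 of 4.

2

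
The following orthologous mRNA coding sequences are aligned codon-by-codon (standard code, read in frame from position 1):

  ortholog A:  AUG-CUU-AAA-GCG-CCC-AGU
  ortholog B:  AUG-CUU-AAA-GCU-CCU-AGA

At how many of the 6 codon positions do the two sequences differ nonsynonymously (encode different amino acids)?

1

Codon 1: AUG Met / AUG Met — identical.
Codon 2: CUU Leu / CUU Leu — identical.
Codon 3: AAA Lys / AAA Lys — identical.
Codon 4: GCG Ala / GCU Ala — synonymous.
Codon 5: CCC Pro / CCU Pro — synonymous.
Codon 6: AGU Ser / AGA Arg — nonsynonymous.
Nonsynonymous differences: 1.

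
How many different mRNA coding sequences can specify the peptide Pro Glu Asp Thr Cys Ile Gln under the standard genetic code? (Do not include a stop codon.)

768

Pro: 4 codons.
Glu: 2 codons.
Asp: 2 codons.
Thr: 4 codons.
Cys: 2 codons.
Ile: 3 codons.
Gln: 2 codons.
4 × 2 × 2 × 4 × 2 × 3 × 2 = 768.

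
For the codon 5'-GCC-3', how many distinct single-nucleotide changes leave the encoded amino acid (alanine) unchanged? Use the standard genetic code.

Position 1: none → 0 synonymous.
Position 2: none → 0 synonymous.
Position 3: GCU, GCA, GCG → 3 synonymous.
Total: 0 + 0 + 3 = 3.

3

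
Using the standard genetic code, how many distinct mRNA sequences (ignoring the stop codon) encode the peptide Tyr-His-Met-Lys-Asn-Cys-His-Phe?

128

Tyr: 2 codons.
His: 2 codons.
Met: 1 codon.
Lys: 2 codons.
Asn: 2 codons.
Cys: 2 codons.
His: 2 codons.
Phe: 2 codons.
2 × 2 × 1 × 2 × 2 × 2 × 2 × 2 = 128.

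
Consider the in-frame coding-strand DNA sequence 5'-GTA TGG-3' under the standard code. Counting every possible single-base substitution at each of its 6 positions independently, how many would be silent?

Codon 1 (GTA, Val): 3 synonymous substitutions.
Codon 2 (TGG, Trp): 0 synonymous substitutions.
Total: 3 + 0 = 3.

3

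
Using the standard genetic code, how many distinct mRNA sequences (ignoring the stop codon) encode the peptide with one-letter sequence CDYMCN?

32

Cys: 2 codons.
Asp: 2 codons.
Tyr: 2 codons.
Met: 1 codon.
Cys: 2 codons.
Asn: 2 codons.
2 × 2 × 2 × 1 × 2 × 2 = 32.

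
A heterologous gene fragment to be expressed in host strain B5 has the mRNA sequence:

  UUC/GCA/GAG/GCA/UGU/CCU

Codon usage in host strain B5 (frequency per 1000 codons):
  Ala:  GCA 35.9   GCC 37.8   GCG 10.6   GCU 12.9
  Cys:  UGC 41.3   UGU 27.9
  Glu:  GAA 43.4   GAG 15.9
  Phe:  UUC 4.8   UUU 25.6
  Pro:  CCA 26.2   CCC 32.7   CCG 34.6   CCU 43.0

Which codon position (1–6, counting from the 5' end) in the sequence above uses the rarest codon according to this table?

Codon 1 UUC (Phe): 4.8 per 1000.
Codon 2 GCA (Ala): 35.9 per 1000.
Codon 3 GAG (Glu): 15.9 per 1000.
Codon 4 GCA (Ala): 35.9 per 1000.
Codon 5 UGU (Cys): 27.9 per 1000.
Codon 6 CCU (Pro): 43.0 per 1000.
Lowest frequency is 4.8 at codon 1.

1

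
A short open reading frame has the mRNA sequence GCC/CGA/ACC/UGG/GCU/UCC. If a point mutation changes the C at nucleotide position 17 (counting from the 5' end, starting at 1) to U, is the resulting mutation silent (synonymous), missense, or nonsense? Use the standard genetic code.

missense

Position 17 falls in codon 6: UCC → Ser.
After the substitution the codon is UUC → Phe.
Ser ≠ Phe, so this is a missense mutation.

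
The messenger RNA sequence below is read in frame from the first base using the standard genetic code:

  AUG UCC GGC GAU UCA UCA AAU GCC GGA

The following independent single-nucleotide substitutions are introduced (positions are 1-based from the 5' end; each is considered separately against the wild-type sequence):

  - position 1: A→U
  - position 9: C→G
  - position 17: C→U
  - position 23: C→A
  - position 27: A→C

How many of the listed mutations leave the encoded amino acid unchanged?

2

Codon 1: AUG (Met) → UUG (Leu) — missense.
Codon 3: GGC (Gly) → GGG (Gly) — synonymous.
Codon 6: UCA (Ser) → UUA (Leu) — missense.
Codon 8: GCC (Ala) → GAC (Asp) — missense.
Codon 9: GGA (Gly) → GGC (Gly) — synonymous.
Synonymous: 2 of 5.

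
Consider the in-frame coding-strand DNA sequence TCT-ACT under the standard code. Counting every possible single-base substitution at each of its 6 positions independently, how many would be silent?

6

Codon 1 (TCT, Ser): 3 synonymous substitutions.
Codon 2 (ACT, Thr): 3 synonymous substitutions.
Total: 3 + 3 = 6.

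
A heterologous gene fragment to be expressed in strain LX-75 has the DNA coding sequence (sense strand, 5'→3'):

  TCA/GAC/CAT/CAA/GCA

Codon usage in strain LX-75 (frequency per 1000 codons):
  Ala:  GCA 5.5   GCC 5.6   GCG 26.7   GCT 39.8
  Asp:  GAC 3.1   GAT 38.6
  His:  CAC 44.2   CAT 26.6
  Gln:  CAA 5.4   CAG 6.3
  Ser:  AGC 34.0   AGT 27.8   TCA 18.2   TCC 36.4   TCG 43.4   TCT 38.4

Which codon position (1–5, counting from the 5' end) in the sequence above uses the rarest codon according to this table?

Codon 1 TCA (Ser): 18.2 per 1000.
Codon 2 GAC (Asp): 3.1 per 1000.
Codon 3 CAT (His): 26.6 per 1000.
Codon 4 CAA (Gln): 5.4 per 1000.
Codon 5 GCA (Ala): 5.5 per 1000.
Lowest frequency is 3.1 at codon 2.

2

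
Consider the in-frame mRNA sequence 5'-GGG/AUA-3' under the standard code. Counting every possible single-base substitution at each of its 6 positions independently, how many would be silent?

Codon 1 (GGG, Gly): 3 synonymous substitutions.
Codon 2 (AUA, Ile): 2 synonymous substitutions.
Total: 3 + 2 = 5.

5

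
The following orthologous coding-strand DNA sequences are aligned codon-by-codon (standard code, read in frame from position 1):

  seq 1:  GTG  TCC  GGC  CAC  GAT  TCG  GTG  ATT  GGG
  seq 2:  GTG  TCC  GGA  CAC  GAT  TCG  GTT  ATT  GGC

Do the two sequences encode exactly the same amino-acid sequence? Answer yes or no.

yes

Codon 1: GTG Val / GTG Val — identical.
Codon 2: TCC Ser / TCC Ser — identical.
Codon 3: GGC Gly / GGA Gly — synonymous.
Codon 4: CAC His / CAC His — identical.
Codon 5: GAT Asp / GAT Asp — identical.
Codon 6: TCG Ser / TCG Ser — identical.
Codon 7: GTG Val / GTT Val — synonymous.
Codon 8: ATT Ile / ATT Ile — identical.
Codon 9: GGG Gly / GGC Gly — synonymous.
Nonsynonymous differences: 0 → same protein.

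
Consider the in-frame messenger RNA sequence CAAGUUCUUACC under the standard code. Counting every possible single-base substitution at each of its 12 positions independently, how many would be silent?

10

Codon 1 (CAA, Gln): 1 synonymous substitution.
Codon 2 (GUU, Val): 3 synonymous substitutions.
Codon 3 (CUU, Leu): 3 synonymous substitutions.
Codon 4 (ACC, Thr): 3 synonymous substitutions.
Total: 1 + 3 + 3 + 3 = 10.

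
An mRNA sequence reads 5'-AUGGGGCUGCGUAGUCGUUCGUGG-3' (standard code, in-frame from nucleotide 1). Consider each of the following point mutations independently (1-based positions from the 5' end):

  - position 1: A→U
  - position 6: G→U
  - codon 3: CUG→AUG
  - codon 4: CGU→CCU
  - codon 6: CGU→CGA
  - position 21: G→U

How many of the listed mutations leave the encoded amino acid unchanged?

Codon 1: AUG (Met) → UUG (Leu) — missense.
Codon 2: GGG (Gly) → GGU (Gly) — synonymous.
Codon 3: CUG (Leu) → AUG (Met) — missense.
Codon 4: CGU (Arg) → CCU (Pro) — missense.
Codon 6: CGU (Arg) → CGA (Arg) — synonymous.
Codon 7: UCG (Ser) → UCU (Ser) — synonymous.
Synonymous: 3 of 6.

3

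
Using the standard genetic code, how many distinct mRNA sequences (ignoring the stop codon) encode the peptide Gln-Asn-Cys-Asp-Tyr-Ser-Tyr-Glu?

Gln: 2 codons.
Asn: 2 codons.
Cys: 2 codons.
Asp: 2 codons.
Tyr: 2 codons.
Ser: 6 codons.
Tyr: 2 codons.
Glu: 2 codons.
2 × 2 × 2 × 2 × 2 × 6 × 2 × 2 = 768.

768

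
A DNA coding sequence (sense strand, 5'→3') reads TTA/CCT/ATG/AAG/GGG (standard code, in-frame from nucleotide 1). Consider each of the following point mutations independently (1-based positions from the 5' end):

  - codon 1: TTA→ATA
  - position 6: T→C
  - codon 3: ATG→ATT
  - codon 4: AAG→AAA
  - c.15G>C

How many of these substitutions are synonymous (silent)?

3

Codon 1: TTA (Leu) → ATA (Ile) — missense.
Codon 2: CCT (Pro) → CCC (Pro) — synonymous.
Codon 3: ATG (Met) → ATT (Ile) — missense.
Codon 4: AAG (Lys) → AAA (Lys) — synonymous.
Codon 5: GGG (Gly) → GGC (Gly) — synonymous.
Synonymous: 3 of 5.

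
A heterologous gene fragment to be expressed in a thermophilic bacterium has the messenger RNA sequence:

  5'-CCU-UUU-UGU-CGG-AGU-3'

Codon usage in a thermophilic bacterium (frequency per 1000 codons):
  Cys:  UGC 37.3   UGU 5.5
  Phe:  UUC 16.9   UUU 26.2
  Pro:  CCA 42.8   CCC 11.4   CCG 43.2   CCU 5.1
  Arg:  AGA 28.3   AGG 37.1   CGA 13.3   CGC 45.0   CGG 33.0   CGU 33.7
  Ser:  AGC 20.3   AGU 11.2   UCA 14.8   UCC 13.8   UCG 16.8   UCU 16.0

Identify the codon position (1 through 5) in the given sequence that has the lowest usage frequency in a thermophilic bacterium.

1

Codon 1 CCU (Pro): 5.1 per 1000.
Codon 2 UUU (Phe): 26.2 per 1000.
Codon 3 UGU (Cys): 5.5 per 1000.
Codon 4 CGG (Arg): 33.0 per 1000.
Codon 5 AGU (Ser): 11.2 per 1000.
Lowest frequency is 5.1 at codon 1.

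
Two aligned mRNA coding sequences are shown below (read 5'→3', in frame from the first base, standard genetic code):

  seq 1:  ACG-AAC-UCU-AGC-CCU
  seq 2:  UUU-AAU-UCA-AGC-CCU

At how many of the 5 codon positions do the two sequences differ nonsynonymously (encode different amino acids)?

1

Codon 1: ACG Thr / UUU Phe — nonsynonymous.
Codon 2: AAC Asn / AAU Asn — synonymous.
Codon 3: UCU Ser / UCA Ser — synonymous.
Codon 4: AGC Ser / AGC Ser — identical.
Codon 5: CCU Pro / CCU Pro — identical.
Nonsynonymous differences: 1.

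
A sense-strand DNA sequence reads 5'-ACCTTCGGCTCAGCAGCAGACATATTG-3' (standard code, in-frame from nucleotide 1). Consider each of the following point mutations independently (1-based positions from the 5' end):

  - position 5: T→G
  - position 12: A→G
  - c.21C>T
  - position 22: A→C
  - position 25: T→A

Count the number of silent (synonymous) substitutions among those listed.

Codon 2: TTC (Phe) → TGC (Cys) — missense.
Codon 4: TCA (Ser) → TCG (Ser) — synonymous.
Codon 7: GAC (Asp) → GAT (Asp) — synonymous.
Codon 8: ATA (Ile) → CTA (Leu) — missense.
Codon 9: TTG (Leu) → ATG (Met) — missense.
Synonymous: 2 of 5.

2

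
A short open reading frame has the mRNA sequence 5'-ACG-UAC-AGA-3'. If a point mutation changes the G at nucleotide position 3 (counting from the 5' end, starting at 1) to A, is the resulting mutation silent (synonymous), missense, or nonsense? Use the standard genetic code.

silent

Position 3 falls in codon 1: ACG → Thr.
After the substitution the codon is ACA → Thr.
Both encode Thr, so the change is synonymous.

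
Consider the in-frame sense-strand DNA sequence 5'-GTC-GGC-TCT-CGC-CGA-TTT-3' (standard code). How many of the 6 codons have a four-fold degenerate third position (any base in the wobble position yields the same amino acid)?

Codon 1 GTC (Val): third position 4-fold.
Codon 2 GGC (Gly): third position 4-fold.
Codon 3 TCT (Ser): third position 4-fold.
Codon 4 CGC (Arg): third position 4-fold.
Codon 5 CGA (Arg): third position 4-fold.
Codon 6 TTT (Phe): third position 2-fold.
Four-fold degenerate third positions: 5.

5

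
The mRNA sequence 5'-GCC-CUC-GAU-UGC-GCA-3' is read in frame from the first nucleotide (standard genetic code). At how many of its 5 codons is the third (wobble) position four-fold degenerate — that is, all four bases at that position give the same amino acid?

Codon 1 GCC (Ala): third position 4-fold.
Codon 2 CUC (Leu): third position 4-fold.
Codon 3 GAU (Asp): third position 2-fold.
Codon 4 UGC (Cys): third position 2-fold.
Codon 5 GCA (Ala): third position 4-fold.
Four-fold degenerate third positions: 3.

3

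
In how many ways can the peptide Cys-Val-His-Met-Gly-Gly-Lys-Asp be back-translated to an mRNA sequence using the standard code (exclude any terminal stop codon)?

1024

Cys: 2 codons.
Val: 4 codons.
His: 2 codons.
Met: 1 codon.
Gly: 4 codons.
Gly: 4 codons.
Lys: 2 codons.
Asp: 2 codons.
2 × 4 × 2 × 1 × 4 × 4 × 2 × 2 = 1024.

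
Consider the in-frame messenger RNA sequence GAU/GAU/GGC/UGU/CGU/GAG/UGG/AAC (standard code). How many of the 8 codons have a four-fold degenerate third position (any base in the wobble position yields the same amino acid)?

2

Codon 1 GAU (Asp): third position 2-fold.
Codon 2 GAU (Asp): third position 2-fold.
Codon 3 GGC (Gly): third position 4-fold.
Codon 4 UGU (Cys): third position 2-fold.
Codon 5 CGU (Arg): third position 4-fold.
Codon 6 GAG (Glu): third position 2-fold.
Codon 7 UGG (Trp): third position 1-fold.
Codon 8 AAC (Asn): third position 2-fold.
Four-fold degenerate third positions: 2.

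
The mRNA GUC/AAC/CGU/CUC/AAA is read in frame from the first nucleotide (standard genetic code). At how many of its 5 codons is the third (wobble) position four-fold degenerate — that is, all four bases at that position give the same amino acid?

Codon 1 GUC (Val): third position 4-fold.
Codon 2 AAC (Asn): third position 2-fold.
Codon 3 CGU (Arg): third position 4-fold.
Codon 4 CUC (Leu): third position 4-fold.
Codon 5 AAA (Lys): third position 2-fold.
Four-fold degenerate third positions: 3.

3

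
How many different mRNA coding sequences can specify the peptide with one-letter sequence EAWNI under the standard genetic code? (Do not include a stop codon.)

Glu: 2 codons.
Ala: 4 codons.
Trp: 1 codon.
Asn: 2 codons.
Ile: 3 codons.
2 × 4 × 1 × 2 × 3 = 48.

48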